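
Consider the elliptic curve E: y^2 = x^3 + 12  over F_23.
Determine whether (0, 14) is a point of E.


Check whether y^2 = x^3 + 0 x + 12 (mod 23) for (x, y) = (0, 14).
LHS: y^2 = 14^2 mod 23 = 12
RHS: x^3 + 0 x + 12 = 0^3 + 0*0 + 12 mod 23 = 12
LHS = RHS

Yes, on the curve


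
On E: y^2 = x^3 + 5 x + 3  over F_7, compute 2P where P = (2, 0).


k = 2 = 10_2 (binary, LSB first: 01)
Double-and-add from P = (2, 0):
  bit 0 = 0: acc unchanged = O
  bit 1 = 1: acc = O + O = O

2P = O


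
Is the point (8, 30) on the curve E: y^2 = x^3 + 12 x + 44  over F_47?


Check whether y^2 = x^3 + 12 x + 44 (mod 47) for (x, y) = (8, 30).
LHS: y^2 = 30^2 mod 47 = 7
RHS: x^3 + 12 x + 44 = 8^3 + 12*8 + 44 mod 47 = 41
LHS != RHS

No, not on the curve


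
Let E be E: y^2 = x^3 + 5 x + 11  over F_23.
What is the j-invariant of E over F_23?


Delta = -16(4 a^3 + 27 b^2) mod 23 = 11
-1728 * (4 a)^3 = -1728 * (4*5)^3 mod 23 = 12
j = 12 * 11^(-1) mod 23 = 22

j = 22 (mod 23)


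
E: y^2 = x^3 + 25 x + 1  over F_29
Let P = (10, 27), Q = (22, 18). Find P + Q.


P != Q, so use the chord formula.
s = (y2 - y1) / (x2 - x1) = (20) / (12) mod 29 = 21
x3 = s^2 - x1 - x2 mod 29 = 21^2 - 10 - 22 = 3
y3 = s (x1 - x3) - y1 mod 29 = 21 * (10 - 3) - 27 = 4

P + Q = (3, 4)


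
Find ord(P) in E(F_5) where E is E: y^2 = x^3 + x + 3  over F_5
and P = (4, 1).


Compute successive multiples of P until we hit O:
  1P = (4, 1)
  2P = (1, 0)
  3P = (4, 4)
  4P = O

ord(P) = 4


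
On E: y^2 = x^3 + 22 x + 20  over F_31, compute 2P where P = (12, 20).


Doubling: s = (3 x1^2 + a) / (2 y1)
s = (3*12^2 + 22) / (2*20) mod 31 = 16
x3 = s^2 - 2 x1 mod 31 = 16^2 - 2*12 = 15
y3 = s (x1 - x3) - y1 mod 31 = 16 * (12 - 15) - 20 = 25

2P = (15, 25)


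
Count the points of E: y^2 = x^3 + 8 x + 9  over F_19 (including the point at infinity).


For each x in F_19, count y with y^2 = x^3 + 8 x + 9 mod 19:
  x = 0: RHS = 9, y in [3, 16]  -> 2 point(s)
  x = 6: RHS = 7, y in [8, 11]  -> 2 point(s)
  x = 7: RHS = 9, y in [3, 16]  -> 2 point(s)
  x = 10: RHS = 6, y in [5, 14]  -> 2 point(s)
  x = 12: RHS = 9, y in [3, 16]  -> 2 point(s)
  x = 13: RHS = 11, y in [7, 12]  -> 2 point(s)
  x = 17: RHS = 4, y in [2, 17]  -> 2 point(s)
  x = 18: RHS = 0, y in [0]  -> 1 point(s)
Affine points: 15. Add the point at infinity: total = 16.

#E(F_19) = 16


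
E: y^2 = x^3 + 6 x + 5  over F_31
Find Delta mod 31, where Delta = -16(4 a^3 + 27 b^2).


4 a^3 + 27 b^2 = 4*6^3 + 27*5^2 = 864 + 675 = 1539
Delta = -16 * (1539) = -24624
Delta mod 31 = 21

Delta = 21 (mod 31)


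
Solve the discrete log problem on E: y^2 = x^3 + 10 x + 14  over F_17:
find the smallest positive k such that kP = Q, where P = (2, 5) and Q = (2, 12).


Enumerate multiples of P until we hit Q = (2, 12):
  1P = (2, 5)
  2P = (9, 0)
  3P = (2, 12)
Match found at i = 3.

k = 3


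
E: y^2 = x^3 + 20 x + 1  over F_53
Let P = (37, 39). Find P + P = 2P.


Doubling: s = (3 x1^2 + a) / (2 y1)
s = (3*37^2 + 20) / (2*39) mod 53 = 40
x3 = s^2 - 2 x1 mod 53 = 40^2 - 2*37 = 42
y3 = s (x1 - x3) - y1 mod 53 = 40 * (37 - 42) - 39 = 26

2P = (42, 26)


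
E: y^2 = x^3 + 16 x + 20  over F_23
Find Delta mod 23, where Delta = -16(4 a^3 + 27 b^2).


4 a^3 + 27 b^2 = 4*16^3 + 27*20^2 = 16384 + 10800 = 27184
Delta = -16 * (27184) = -434944
Delta mod 23 = 9

Delta = 9 (mod 23)


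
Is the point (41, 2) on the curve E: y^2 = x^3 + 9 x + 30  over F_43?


Check whether y^2 = x^3 + 9 x + 30 (mod 43) for (x, y) = (41, 2).
LHS: y^2 = 2^2 mod 43 = 4
RHS: x^3 + 9 x + 30 = 41^3 + 9*41 + 30 mod 43 = 4
LHS = RHS

Yes, on the curve


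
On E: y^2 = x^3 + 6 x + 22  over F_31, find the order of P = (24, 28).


Compute successive multiples of P until we hit O:
  1P = (24, 28)
  2P = (21, 4)
  3P = (19, 12)
  4P = (28, 15)
  5P = (7, 2)
  6P = (18, 14)
  7P = (22, 18)
  8P = (10, 11)
  ... (continuing to 27P)
  27P = O

ord(P) = 27


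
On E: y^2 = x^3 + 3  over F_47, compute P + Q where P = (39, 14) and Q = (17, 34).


P != Q, so use the chord formula.
s = (y2 - y1) / (x2 - x1) = (20) / (25) mod 47 = 29
x3 = s^2 - x1 - x2 mod 47 = 29^2 - 39 - 17 = 33
y3 = s (x1 - x3) - y1 mod 47 = 29 * (39 - 33) - 14 = 19

P + Q = (33, 19)


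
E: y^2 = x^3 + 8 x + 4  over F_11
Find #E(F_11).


For each x in F_11, count y with y^2 = x^3 + 8 x + 4 mod 11:
  x = 0: RHS = 4, y in [2, 9]  -> 2 point(s)
  x = 3: RHS = 0, y in [0]  -> 1 point(s)
  x = 4: RHS = 1, y in [1, 10]  -> 2 point(s)
  x = 5: RHS = 4, y in [2, 9]  -> 2 point(s)
  x = 6: RHS = 4, y in [2, 9]  -> 2 point(s)
Affine points: 9. Add the point at infinity: total = 10.

#E(F_11) = 10


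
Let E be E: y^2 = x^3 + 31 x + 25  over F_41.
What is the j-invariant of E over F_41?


Delta = -16(4 a^3 + 27 b^2) mod 41 = 25
-1728 * (4 a)^3 = -1728 * (4*31)^3 mod 41 = 35
j = 35 * 25^(-1) mod 41 = 26

j = 26 (mod 41)


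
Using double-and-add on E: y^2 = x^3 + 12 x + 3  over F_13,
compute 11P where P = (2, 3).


k = 11 = 1011_2 (binary, LSB first: 1101)
Double-and-add from P = (2, 3):
  bit 0 = 1: acc = O + (2, 3) = (2, 3)
  bit 1 = 1: acc = (2, 3) + (12, 9) = (3, 12)
  bit 2 = 0: acc unchanged = (3, 12)
  bit 3 = 1: acc = (3, 12) + (8, 0) = (1, 4)

11P = (1, 4)


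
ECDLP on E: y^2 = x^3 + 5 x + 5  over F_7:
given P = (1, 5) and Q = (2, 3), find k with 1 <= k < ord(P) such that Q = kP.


Enumerate multiples of P until we hit Q = (2, 3):
  1P = (1, 5)
  2P = (2, 4)
  3P = (5, 6)
  4P = (5, 1)
  5P = (2, 3)
Match found at i = 5.

k = 5


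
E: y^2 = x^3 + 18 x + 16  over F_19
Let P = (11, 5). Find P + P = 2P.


Doubling: s = (3 x1^2 + a) / (2 y1)
s = (3*11^2 + 18) / (2*5) mod 19 = 2
x3 = s^2 - 2 x1 mod 19 = 2^2 - 2*11 = 1
y3 = s (x1 - x3) - y1 mod 19 = 2 * (11 - 1) - 5 = 15

2P = (1, 15)


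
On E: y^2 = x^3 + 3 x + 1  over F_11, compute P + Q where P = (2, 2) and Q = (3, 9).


P != Q, so use the chord formula.
s = (y2 - y1) / (x2 - x1) = (7) / (1) mod 11 = 7
x3 = s^2 - x1 - x2 mod 11 = 7^2 - 2 - 3 = 0
y3 = s (x1 - x3) - y1 mod 11 = 7 * (2 - 0) - 2 = 1

P + Q = (0, 1)


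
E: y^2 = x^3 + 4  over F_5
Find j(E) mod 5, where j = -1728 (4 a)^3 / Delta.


Delta = -16(4 a^3 + 27 b^2) mod 5 = 3
-1728 * (4 a)^3 = -1728 * (4*0)^3 mod 5 = 0
j = 0 * 3^(-1) mod 5 = 0

j = 0 (mod 5)


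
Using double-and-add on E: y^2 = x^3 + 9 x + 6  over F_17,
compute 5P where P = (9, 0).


k = 5 = 101_2 (binary, LSB first: 101)
Double-and-add from P = (9, 0):
  bit 0 = 1: acc = O + (9, 0) = (9, 0)
  bit 1 = 0: acc unchanged = (9, 0)
  bit 2 = 1: acc = (9, 0) + O = (9, 0)

5P = (9, 0)


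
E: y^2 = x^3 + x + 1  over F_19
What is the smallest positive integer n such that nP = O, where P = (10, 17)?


Compute successive multiples of P until we hit O:
  1P = (10, 17)
  2P = (15, 3)
  3P = (14, 17)
  4P = (14, 2)
  5P = (15, 16)
  6P = (10, 2)
  7P = O

ord(P) = 7


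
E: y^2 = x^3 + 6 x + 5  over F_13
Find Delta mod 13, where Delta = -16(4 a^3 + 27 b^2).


4 a^3 + 27 b^2 = 4*6^3 + 27*5^2 = 864 + 675 = 1539
Delta = -16 * (1539) = -24624
Delta mod 13 = 11

Delta = 11 (mod 13)


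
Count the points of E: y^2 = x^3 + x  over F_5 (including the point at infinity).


For each x in F_5, count y with y^2 = x^3 + 1 x + 0 mod 5:
  x = 0: RHS = 0, y in [0]  -> 1 point(s)
  x = 2: RHS = 0, y in [0]  -> 1 point(s)
  x = 3: RHS = 0, y in [0]  -> 1 point(s)
Affine points: 3. Add the point at infinity: total = 4.

#E(F_5) = 4


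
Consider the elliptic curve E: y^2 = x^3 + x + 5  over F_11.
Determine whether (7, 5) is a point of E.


Check whether y^2 = x^3 + 1 x + 5 (mod 11) for (x, y) = (7, 5).
LHS: y^2 = 5^2 mod 11 = 3
RHS: x^3 + 1 x + 5 = 7^3 + 1*7 + 5 mod 11 = 3
LHS = RHS

Yes, on the curve


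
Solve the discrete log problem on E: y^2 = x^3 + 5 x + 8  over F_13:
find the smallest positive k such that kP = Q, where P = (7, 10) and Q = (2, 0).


Enumerate multiples of P until we hit Q = (2, 0):
  1P = (7, 10)
  2P = (11, 9)
  3P = (4, 12)
  4P = (1, 12)
  5P = (8, 12)
  6P = (2, 0)
Match found at i = 6.

k = 6


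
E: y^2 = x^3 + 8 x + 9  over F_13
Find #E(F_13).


For each x in F_13, count y with y^2 = x^3 + 8 x + 9 mod 13:
  x = 0: RHS = 9, y in [3, 10]  -> 2 point(s)
  x = 4: RHS = 1, y in [1, 12]  -> 2 point(s)
  x = 6: RHS = 0, y in [0]  -> 1 point(s)
  x = 8: RHS = 0, y in [0]  -> 1 point(s)
  x = 9: RHS = 4, y in [2, 11]  -> 2 point(s)
  x = 10: RHS = 10, y in [6, 7]  -> 2 point(s)
  x = 12: RHS = 0, y in [0]  -> 1 point(s)
Affine points: 11. Add the point at infinity: total = 12.

#E(F_13) = 12


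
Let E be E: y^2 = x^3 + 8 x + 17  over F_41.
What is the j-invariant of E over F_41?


Delta = -16(4 a^3 + 27 b^2) mod 41 = 29
-1728 * (4 a)^3 = -1728 * (4*8)^3 mod 41 = 28
j = 28 * 29^(-1) mod 41 = 25

j = 25 (mod 41)


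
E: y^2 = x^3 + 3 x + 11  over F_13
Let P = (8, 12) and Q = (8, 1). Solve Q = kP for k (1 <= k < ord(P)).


Enumerate multiples of P until we hit Q = (8, 1):
  1P = (8, 12)
  2P = (10, 1)
  3P = (9, 0)
  4P = (10, 12)
  5P = (8, 1)
Match found at i = 5.

k = 5


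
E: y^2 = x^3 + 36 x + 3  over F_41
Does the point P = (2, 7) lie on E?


Check whether y^2 = x^3 + 36 x + 3 (mod 41) for (x, y) = (2, 7).
LHS: y^2 = 7^2 mod 41 = 8
RHS: x^3 + 36 x + 3 = 2^3 + 36*2 + 3 mod 41 = 1
LHS != RHS

No, not on the curve


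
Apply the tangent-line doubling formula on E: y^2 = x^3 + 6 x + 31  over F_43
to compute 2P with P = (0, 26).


Doubling: s = (3 x1^2 + a) / (2 y1)
s = (3*0^2 + 6) / (2*26) mod 43 = 15
x3 = s^2 - 2 x1 mod 43 = 15^2 - 2*0 = 10
y3 = s (x1 - x3) - y1 mod 43 = 15 * (0 - 10) - 26 = 39

2P = (10, 39)


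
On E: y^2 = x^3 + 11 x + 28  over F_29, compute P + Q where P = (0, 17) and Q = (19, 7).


P != Q, so use the chord formula.
s = (y2 - y1) / (x2 - x1) = (19) / (19) mod 29 = 1
x3 = s^2 - x1 - x2 mod 29 = 1^2 - 0 - 19 = 11
y3 = s (x1 - x3) - y1 mod 29 = 1 * (0 - 11) - 17 = 1

P + Q = (11, 1)


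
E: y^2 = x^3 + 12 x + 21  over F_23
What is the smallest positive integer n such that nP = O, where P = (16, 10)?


Compute successive multiples of P until we hit O:
  1P = (16, 10)
  2P = (17, 20)
  3P = (21, 9)
  4P = (21, 14)
  5P = (17, 3)
  6P = (16, 13)
  7P = O

ord(P) = 7


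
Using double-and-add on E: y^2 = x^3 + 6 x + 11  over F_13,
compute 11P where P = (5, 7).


k = 11 = 1011_2 (binary, LSB first: 1101)
Double-and-add from P = (5, 7):
  bit 0 = 1: acc = O + (5, 7) = (5, 7)
  bit 1 = 1: acc = (5, 7) + (12, 11) = (8, 8)
  bit 2 = 0: acc unchanged = (8, 8)
  bit 3 = 1: acc = (8, 8) + (6, 4) = (3, 2)

11P = (3, 2)


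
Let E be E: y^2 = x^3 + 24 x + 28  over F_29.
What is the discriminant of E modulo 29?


4 a^3 + 27 b^2 = 4*24^3 + 27*28^2 = 55296 + 21168 = 76464
Delta = -16 * (76464) = -1223424
Delta mod 29 = 28

Delta = 28 (mod 29)


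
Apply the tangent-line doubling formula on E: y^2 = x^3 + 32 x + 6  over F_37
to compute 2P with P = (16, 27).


Doubling: s = (3 x1^2 + a) / (2 y1)
s = (3*16^2 + 32) / (2*27) mod 37 = 34
x3 = s^2 - 2 x1 mod 37 = 34^2 - 2*16 = 14
y3 = s (x1 - x3) - y1 mod 37 = 34 * (16 - 14) - 27 = 4

2P = (14, 4)


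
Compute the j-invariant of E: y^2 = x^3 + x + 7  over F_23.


Delta = -16(4 a^3 + 27 b^2) mod 23 = 20
-1728 * (4 a)^3 = -1728 * (4*1)^3 mod 23 = 15
j = 15 * 20^(-1) mod 23 = 18

j = 18 (mod 23)


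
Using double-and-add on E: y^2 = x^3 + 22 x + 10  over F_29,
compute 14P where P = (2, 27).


k = 14 = 1110_2 (binary, LSB first: 0111)
Double-and-add from P = (2, 27):
  bit 0 = 0: acc unchanged = O
  bit 1 = 1: acc = O + (3, 25) = (3, 25)
  bit 2 = 1: acc = (3, 25) + (22, 8) = (24, 6)
  bit 3 = 1: acc = (24, 6) + (9, 26) = (1, 2)

14P = (1, 2)


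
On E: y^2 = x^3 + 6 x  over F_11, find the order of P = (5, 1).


Compute successive multiples of P until we hit O:
  1P = (5, 1)
  2P = (5, 10)
  3P = O

ord(P) = 3


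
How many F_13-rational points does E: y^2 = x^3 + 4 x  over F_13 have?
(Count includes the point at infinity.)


For each x in F_13, count y with y^2 = x^3 + 4 x + 0 mod 13:
  x = 0: RHS = 0, y in [0]  -> 1 point(s)
  x = 2: RHS = 3, y in [4, 9]  -> 2 point(s)
  x = 3: RHS = 0, y in [0]  -> 1 point(s)
  x = 10: RHS = 0, y in [0]  -> 1 point(s)
  x = 11: RHS = 10, y in [6, 7]  -> 2 point(s)
Affine points: 7. Add the point at infinity: total = 8.

#E(F_13) = 8


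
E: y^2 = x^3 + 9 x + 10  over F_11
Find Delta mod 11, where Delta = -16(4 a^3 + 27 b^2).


4 a^3 + 27 b^2 = 4*9^3 + 27*10^2 = 2916 + 2700 = 5616
Delta = -16 * (5616) = -89856
Delta mod 11 = 3

Delta = 3 (mod 11)


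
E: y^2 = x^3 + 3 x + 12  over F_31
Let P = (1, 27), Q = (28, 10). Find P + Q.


P != Q, so use the chord formula.
s = (y2 - y1) / (x2 - x1) = (14) / (27) mod 31 = 12
x3 = s^2 - x1 - x2 mod 31 = 12^2 - 1 - 28 = 22
y3 = s (x1 - x3) - y1 mod 31 = 12 * (1 - 22) - 27 = 0

P + Q = (22, 0)


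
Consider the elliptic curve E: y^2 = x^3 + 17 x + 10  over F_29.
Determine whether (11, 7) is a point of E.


Check whether y^2 = x^3 + 17 x + 10 (mod 29) for (x, y) = (11, 7).
LHS: y^2 = 7^2 mod 29 = 20
RHS: x^3 + 17 x + 10 = 11^3 + 17*11 + 10 mod 29 = 20
LHS = RHS

Yes, on the curve


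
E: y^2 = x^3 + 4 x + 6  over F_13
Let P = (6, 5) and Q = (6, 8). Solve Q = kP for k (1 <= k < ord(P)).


Enumerate multiples of P until we hit Q = (6, 8):
  1P = (6, 5)
  2P = (11, 4)
  3P = (8, 11)
  4P = (8, 2)
  5P = (11, 9)
  6P = (6, 8)
Match found at i = 6.

k = 6


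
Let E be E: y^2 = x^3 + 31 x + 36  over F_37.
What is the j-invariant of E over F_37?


Delta = -16(4 a^3 + 27 b^2) mod 37 = 35
-1728 * (4 a)^3 = -1728 * (4*31)^3 mod 37 = 6
j = 6 * 35^(-1) mod 37 = 34

j = 34 (mod 37)


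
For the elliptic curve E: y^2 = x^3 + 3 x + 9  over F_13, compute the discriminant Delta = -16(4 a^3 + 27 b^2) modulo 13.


4 a^3 + 27 b^2 = 4*3^3 + 27*9^2 = 108 + 2187 = 2295
Delta = -16 * (2295) = -36720
Delta mod 13 = 5

Delta = 5 (mod 13)


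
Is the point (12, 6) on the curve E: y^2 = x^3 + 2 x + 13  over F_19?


Check whether y^2 = x^3 + 2 x + 13 (mod 19) for (x, y) = (12, 6).
LHS: y^2 = 6^2 mod 19 = 17
RHS: x^3 + 2 x + 13 = 12^3 + 2*12 + 13 mod 19 = 17
LHS = RHS

Yes, on the curve


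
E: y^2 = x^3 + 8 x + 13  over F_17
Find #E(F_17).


For each x in F_17, count y with y^2 = x^3 + 8 x + 13 mod 17:
  x = 0: RHS = 13, y in [8, 9]  -> 2 point(s)
  x = 3: RHS = 13, y in [8, 9]  -> 2 point(s)
  x = 5: RHS = 8, y in [5, 12]  -> 2 point(s)
  x = 7: RHS = 4, y in [2, 15]  -> 2 point(s)
  x = 9: RHS = 15, y in [7, 10]  -> 2 point(s)
  x = 11: RHS = 4, y in [2, 15]  -> 2 point(s)
  x = 12: RHS = 1, y in [1, 16]  -> 2 point(s)
  x = 13: RHS = 2, y in [6, 11]  -> 2 point(s)
  x = 14: RHS = 13, y in [8, 9]  -> 2 point(s)
  x = 16: RHS = 4, y in [2, 15]  -> 2 point(s)
Affine points: 20. Add the point at infinity: total = 21.

#E(F_17) = 21


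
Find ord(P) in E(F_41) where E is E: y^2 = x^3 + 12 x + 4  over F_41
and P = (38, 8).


Compute successive multiples of P until we hit O:
  1P = (38, 8)
  2P = (31, 27)
  3P = (12, 21)
  4P = (22, 25)
  5P = (14, 28)
  6P = (25, 29)
  7P = (17, 18)
  8P = (17, 23)
  ... (continuing to 15P)
  15P = O

ord(P) = 15


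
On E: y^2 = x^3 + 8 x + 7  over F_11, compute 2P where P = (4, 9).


Doubling: s = (3 x1^2 + a) / (2 y1)
s = (3*4^2 + 8) / (2*9) mod 11 = 8
x3 = s^2 - 2 x1 mod 11 = 8^2 - 2*4 = 1
y3 = s (x1 - x3) - y1 mod 11 = 8 * (4 - 1) - 9 = 4

2P = (1, 4)


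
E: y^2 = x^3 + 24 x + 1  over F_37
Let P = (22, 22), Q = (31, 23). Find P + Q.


P != Q, so use the chord formula.
s = (y2 - y1) / (x2 - x1) = (1) / (9) mod 37 = 33
x3 = s^2 - x1 - x2 mod 37 = 33^2 - 22 - 31 = 0
y3 = s (x1 - x3) - y1 mod 37 = 33 * (22 - 0) - 22 = 1

P + Q = (0, 1)


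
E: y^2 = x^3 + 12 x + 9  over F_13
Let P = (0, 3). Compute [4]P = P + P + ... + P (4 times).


k = 4 = 100_2 (binary, LSB first: 001)
Double-and-add from P = (0, 3):
  bit 0 = 0: acc unchanged = O
  bit 1 = 0: acc unchanged = O
  bit 2 = 1: acc = O + (9, 1) = (9, 1)

4P = (9, 1)


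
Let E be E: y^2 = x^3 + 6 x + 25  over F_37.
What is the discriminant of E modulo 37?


4 a^3 + 27 b^2 = 4*6^3 + 27*25^2 = 864 + 16875 = 17739
Delta = -16 * (17739) = -283824
Delta mod 37 = 3

Delta = 3 (mod 37)


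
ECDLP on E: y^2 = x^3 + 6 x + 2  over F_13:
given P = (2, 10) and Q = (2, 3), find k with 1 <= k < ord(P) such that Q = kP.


Enumerate multiples of P until we hit Q = (2, 3):
  1P = (2, 10)
  2P = (5, 12)
  3P = (5, 1)
  4P = (2, 3)
Match found at i = 4.

k = 4


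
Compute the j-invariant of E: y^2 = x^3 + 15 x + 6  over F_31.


Delta = -16(4 a^3 + 27 b^2) mod 31 = 18
-1728 * (4 a)^3 = -1728 * (4*15)^3 mod 31 = 29
j = 29 * 18^(-1) mod 31 = 24

j = 24 (mod 31)


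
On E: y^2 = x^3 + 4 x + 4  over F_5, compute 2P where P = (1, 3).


Doubling: s = (3 x1^2 + a) / (2 y1)
s = (3*1^2 + 4) / (2*3) mod 5 = 2
x3 = s^2 - 2 x1 mod 5 = 2^2 - 2*1 = 2
y3 = s (x1 - x3) - y1 mod 5 = 2 * (1 - 2) - 3 = 0

2P = (2, 0)


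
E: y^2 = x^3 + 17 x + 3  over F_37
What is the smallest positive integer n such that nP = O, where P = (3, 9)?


Compute successive multiples of P until we hit O:
  1P = (3, 9)
  2P = (5, 19)
  3P = (17, 32)
  4P = (18, 6)
  5P = (19, 9)
  6P = (15, 28)
  7P = (12, 23)
  8P = (13, 33)
  ... (continuing to 45P)
  45P = O

ord(P) = 45


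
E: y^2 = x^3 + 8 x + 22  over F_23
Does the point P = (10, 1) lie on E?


Check whether y^2 = x^3 + 8 x + 22 (mod 23) for (x, y) = (10, 1).
LHS: y^2 = 1^2 mod 23 = 1
RHS: x^3 + 8 x + 22 = 10^3 + 8*10 + 22 mod 23 = 21
LHS != RHS

No, not on the curve


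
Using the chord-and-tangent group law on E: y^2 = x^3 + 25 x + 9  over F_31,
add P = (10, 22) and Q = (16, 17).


P != Q, so use the chord formula.
s = (y2 - y1) / (x2 - x1) = (26) / (6) mod 31 = 25
x3 = s^2 - x1 - x2 mod 31 = 25^2 - 10 - 16 = 10
y3 = s (x1 - x3) - y1 mod 31 = 25 * (10 - 10) - 22 = 9

P + Q = (10, 9)


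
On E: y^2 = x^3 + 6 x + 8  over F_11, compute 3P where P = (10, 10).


k = 3 = 11_2 (binary, LSB first: 11)
Double-and-add from P = (10, 10):
  bit 0 = 1: acc = O + (10, 10) = (10, 10)
  bit 1 = 1: acc = (10, 10) + (3, 8) = (1, 2)

3P = (1, 2)


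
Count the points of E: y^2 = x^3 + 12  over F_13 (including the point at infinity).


For each x in F_13, count y with y^2 = x^3 + 0 x + 12 mod 13:
  x = 0: RHS = 12, y in [5, 8]  -> 2 point(s)
  x = 1: RHS = 0, y in [0]  -> 1 point(s)
  x = 3: RHS = 0, y in [0]  -> 1 point(s)
  x = 7: RHS = 4, y in [2, 11]  -> 2 point(s)
  x = 8: RHS = 4, y in [2, 11]  -> 2 point(s)
  x = 9: RHS = 0, y in [0]  -> 1 point(s)
  x = 11: RHS = 4, y in [2, 11]  -> 2 point(s)
Affine points: 11. Add the point at infinity: total = 12.

#E(F_13) = 12


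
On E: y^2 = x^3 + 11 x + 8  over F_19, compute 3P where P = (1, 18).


k = 3 = 11_2 (binary, LSB first: 11)
Double-and-add from P = (1, 18):
  bit 0 = 1: acc = O + (1, 18) = (1, 18)
  bit 1 = 1: acc = (1, 18) + (9, 0) = (1, 1)

3P = (1, 1)


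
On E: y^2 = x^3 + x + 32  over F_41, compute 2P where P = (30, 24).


Doubling: s = (3 x1^2 + a) / (2 y1)
s = (3*30^2 + 1) / (2*24) mod 41 = 11
x3 = s^2 - 2 x1 mod 41 = 11^2 - 2*30 = 20
y3 = s (x1 - x3) - y1 mod 41 = 11 * (30 - 20) - 24 = 4

2P = (20, 4)


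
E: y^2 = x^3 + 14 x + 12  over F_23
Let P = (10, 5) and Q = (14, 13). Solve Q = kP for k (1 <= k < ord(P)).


Enumerate multiples of P until we hit Q = (14, 13):
  1P = (10, 5)
  2P = (11, 5)
  3P = (2, 18)
  4P = (14, 13)
Match found at i = 4.

k = 4


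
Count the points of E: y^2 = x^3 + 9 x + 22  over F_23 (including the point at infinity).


For each x in F_23, count y with y^2 = x^3 + 9 x + 22 mod 23:
  x = 1: RHS = 9, y in [3, 20]  -> 2 point(s)
  x = 2: RHS = 2, y in [5, 18]  -> 2 point(s)
  x = 5: RHS = 8, y in [10, 13]  -> 2 point(s)
  x = 6: RHS = 16, y in [4, 19]  -> 2 point(s)
  x = 8: RHS = 8, y in [10, 13]  -> 2 point(s)
  x = 9: RHS = 4, y in [2, 21]  -> 2 point(s)
  x = 10: RHS = 8, y in [10, 13]  -> 2 point(s)
  x = 11: RHS = 3, y in [7, 16]  -> 2 point(s)
  x = 12: RHS = 18, y in [8, 15]  -> 2 point(s)
  x = 13: RHS = 13, y in [6, 17]  -> 2 point(s)
  x = 15: RHS = 13, y in [6, 17]  -> 2 point(s)
  x = 18: RHS = 13, y in [6, 17]  -> 2 point(s)
  x = 22: RHS = 12, y in [9, 14]  -> 2 point(s)
Affine points: 26. Add the point at infinity: total = 27.

#E(F_23) = 27


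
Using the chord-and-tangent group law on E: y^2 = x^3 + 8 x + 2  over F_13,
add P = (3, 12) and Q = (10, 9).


P != Q, so use the chord formula.
s = (y2 - y1) / (x2 - x1) = (10) / (7) mod 13 = 7
x3 = s^2 - x1 - x2 mod 13 = 7^2 - 3 - 10 = 10
y3 = s (x1 - x3) - y1 mod 13 = 7 * (3 - 10) - 12 = 4

P + Q = (10, 4)


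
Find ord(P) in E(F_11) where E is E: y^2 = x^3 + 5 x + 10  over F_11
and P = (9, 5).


Compute successive multiples of P until we hit O:
  1P = (9, 5)
  2P = (7, 5)
  3P = (6, 6)
  4P = (1, 7)
  5P = (10, 9)
  6P = (8, 10)
  7P = (8, 1)
  8P = (10, 2)
  ... (continuing to 13P)
  13P = O

ord(P) = 13


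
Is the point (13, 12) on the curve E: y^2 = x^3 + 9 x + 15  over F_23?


Check whether y^2 = x^3 + 9 x + 15 (mod 23) for (x, y) = (13, 12).
LHS: y^2 = 12^2 mod 23 = 6
RHS: x^3 + 9 x + 15 = 13^3 + 9*13 + 15 mod 23 = 6
LHS = RHS

Yes, on the curve


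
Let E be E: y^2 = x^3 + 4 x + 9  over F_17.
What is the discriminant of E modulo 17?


4 a^3 + 27 b^2 = 4*4^3 + 27*9^2 = 256 + 2187 = 2443
Delta = -16 * (2443) = -39088
Delta mod 17 = 12

Delta = 12 (mod 17)


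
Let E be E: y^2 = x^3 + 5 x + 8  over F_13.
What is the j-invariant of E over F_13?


Delta = -16(4 a^3 + 27 b^2) mod 13 = 11
-1728 * (4 a)^3 = -1728 * (4*5)^3 mod 13 = 5
j = 5 * 11^(-1) mod 13 = 4

j = 4 (mod 13)


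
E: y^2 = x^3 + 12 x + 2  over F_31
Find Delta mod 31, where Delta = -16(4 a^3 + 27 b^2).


4 a^3 + 27 b^2 = 4*12^3 + 27*2^2 = 6912 + 108 = 7020
Delta = -16 * (7020) = -112320
Delta mod 31 = 24

Delta = 24 (mod 31)


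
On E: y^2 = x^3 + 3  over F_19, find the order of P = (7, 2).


Compute successive multiples of P until we hit O:
  1P = (7, 2)
  2P = (3, 12)
  3P = (1, 2)
  4P = (11, 17)
  5P = (2, 12)
  6P = (14, 12)
  7P = (14, 7)
  8P = (2, 7)
  ... (continuing to 13P)
  13P = O

ord(P) = 13


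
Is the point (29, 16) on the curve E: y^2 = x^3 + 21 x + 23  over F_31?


Check whether y^2 = x^3 + 21 x + 23 (mod 31) for (x, y) = (29, 16).
LHS: y^2 = 16^2 mod 31 = 8
RHS: x^3 + 21 x + 23 = 29^3 + 21*29 + 23 mod 31 = 4
LHS != RHS

No, not on the curve


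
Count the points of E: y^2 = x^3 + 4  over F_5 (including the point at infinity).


For each x in F_5, count y with y^2 = x^3 + 0 x + 4 mod 5:
  x = 0: RHS = 4, y in [2, 3]  -> 2 point(s)
  x = 1: RHS = 0, y in [0]  -> 1 point(s)
  x = 3: RHS = 1, y in [1, 4]  -> 2 point(s)
Affine points: 5. Add the point at infinity: total = 6.

#E(F_5) = 6


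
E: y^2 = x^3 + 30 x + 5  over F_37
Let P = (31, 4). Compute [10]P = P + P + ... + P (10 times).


k = 10 = 1010_2 (binary, LSB first: 0101)
Double-and-add from P = (31, 4):
  bit 0 = 0: acc unchanged = O
  bit 1 = 1: acc = O + (2, 6) = (2, 6)
  bit 2 = 0: acc unchanged = (2, 6)
  bit 3 = 1: acc = (2, 6) + (36, 14) = (2, 31)

10P = (2, 31)


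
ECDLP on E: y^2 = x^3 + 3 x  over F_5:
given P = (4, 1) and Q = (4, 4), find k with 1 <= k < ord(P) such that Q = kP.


Enumerate multiples of P until we hit Q = (4, 4):
  1P = (4, 1)
  2P = (1, 3)
  3P = (1, 2)
  4P = (4, 4)
Match found at i = 4.

k = 4


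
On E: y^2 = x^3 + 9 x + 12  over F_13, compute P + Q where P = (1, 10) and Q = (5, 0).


P != Q, so use the chord formula.
s = (y2 - y1) / (x2 - x1) = (3) / (4) mod 13 = 4
x3 = s^2 - x1 - x2 mod 13 = 4^2 - 1 - 5 = 10
y3 = s (x1 - x3) - y1 mod 13 = 4 * (1 - 10) - 10 = 6

P + Q = (10, 6)


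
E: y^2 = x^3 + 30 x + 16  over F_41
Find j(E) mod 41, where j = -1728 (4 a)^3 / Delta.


Delta = -16(4 a^3 + 27 b^2) mod 41 = 12
-1728 * (4 a)^3 = -1728 * (4*30)^3 mod 41 = 39
j = 39 * 12^(-1) mod 41 = 34

j = 34 (mod 41)


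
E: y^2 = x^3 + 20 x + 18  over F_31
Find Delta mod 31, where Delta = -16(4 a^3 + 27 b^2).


4 a^3 + 27 b^2 = 4*20^3 + 27*18^2 = 32000 + 8748 = 40748
Delta = -16 * (40748) = -651968
Delta mod 31 = 24

Delta = 24 (mod 31)


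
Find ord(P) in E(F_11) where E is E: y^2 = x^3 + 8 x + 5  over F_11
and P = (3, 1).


Compute successive multiples of P until we hit O:
  1P = (3, 1)
  2P = (6, 7)
  3P = (6, 4)
  4P = (3, 10)
  5P = O

ord(P) = 5


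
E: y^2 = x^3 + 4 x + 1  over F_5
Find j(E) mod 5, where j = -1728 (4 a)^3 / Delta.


Delta = -16(4 a^3 + 27 b^2) mod 5 = 2
-1728 * (4 a)^3 = -1728 * (4*4)^3 mod 5 = 2
j = 2 * 2^(-1) mod 5 = 1

j = 1 (mod 5)


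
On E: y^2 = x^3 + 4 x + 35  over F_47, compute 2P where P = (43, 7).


Doubling: s = (3 x1^2 + a) / (2 y1)
s = (3*43^2 + 4) / (2*7) mod 47 = 44
x3 = s^2 - 2 x1 mod 47 = 44^2 - 2*43 = 17
y3 = s (x1 - x3) - y1 mod 47 = 44 * (43 - 17) - 7 = 9

2P = (17, 9)


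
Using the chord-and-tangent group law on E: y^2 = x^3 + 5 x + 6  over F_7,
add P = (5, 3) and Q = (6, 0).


P != Q, so use the chord formula.
s = (y2 - y1) / (x2 - x1) = (4) / (1) mod 7 = 4
x3 = s^2 - x1 - x2 mod 7 = 4^2 - 5 - 6 = 5
y3 = s (x1 - x3) - y1 mod 7 = 4 * (5 - 5) - 3 = 4

P + Q = (5, 4)


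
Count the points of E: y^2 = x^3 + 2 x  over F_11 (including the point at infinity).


For each x in F_11, count y with y^2 = x^3 + 2 x + 0 mod 11:
  x = 0: RHS = 0, y in [0]  -> 1 point(s)
  x = 1: RHS = 3, y in [5, 6]  -> 2 point(s)
  x = 2: RHS = 1, y in [1, 10]  -> 2 point(s)
  x = 3: RHS = 0, y in [0]  -> 1 point(s)
  x = 5: RHS = 3, y in [5, 6]  -> 2 point(s)
  x = 7: RHS = 5, y in [4, 7]  -> 2 point(s)
  x = 8: RHS = 0, y in [0]  -> 1 point(s)
Affine points: 11. Add the point at infinity: total = 12.

#E(F_11) = 12


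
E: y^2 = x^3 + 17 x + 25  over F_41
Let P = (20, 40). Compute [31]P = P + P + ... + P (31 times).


k = 31 = 11111_2 (binary, LSB first: 11111)
Double-and-add from P = (20, 40):
  bit 0 = 1: acc = O + (20, 40) = (20, 40)
  bit 1 = 1: acc = (20, 40) + (33, 19) = (27, 6)
  bit 2 = 1: acc = (27, 6) + (36, 26) = (29, 26)
  bit 3 = 1: acc = (29, 26) + (1, 17) = (19, 27)
  bit 4 = 1: acc = (19, 27) + (7, 6) = (36, 15)

31P = (36, 15)


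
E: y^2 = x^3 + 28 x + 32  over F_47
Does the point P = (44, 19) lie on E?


Check whether y^2 = x^3 + 28 x + 32 (mod 47) for (x, y) = (44, 19).
LHS: y^2 = 19^2 mod 47 = 32
RHS: x^3 + 28 x + 32 = 44^3 + 28*44 + 32 mod 47 = 15
LHS != RHS

No, not on the curve


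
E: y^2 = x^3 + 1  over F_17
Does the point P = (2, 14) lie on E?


Check whether y^2 = x^3 + 0 x + 1 (mod 17) for (x, y) = (2, 14).
LHS: y^2 = 14^2 mod 17 = 9
RHS: x^3 + 0 x + 1 = 2^3 + 0*2 + 1 mod 17 = 9
LHS = RHS

Yes, on the curve


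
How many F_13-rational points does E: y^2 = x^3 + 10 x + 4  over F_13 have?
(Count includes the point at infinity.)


For each x in F_13, count y with y^2 = x^3 + 10 x + 4 mod 13:
  x = 0: RHS = 4, y in [2, 11]  -> 2 point(s)
  x = 3: RHS = 9, y in [3, 10]  -> 2 point(s)
  x = 4: RHS = 4, y in [2, 11]  -> 2 point(s)
  x = 5: RHS = 10, y in [6, 7]  -> 2 point(s)
  x = 7: RHS = 1, y in [1, 12]  -> 2 point(s)
  x = 9: RHS = 4, y in [2, 11]  -> 2 point(s)
  x = 10: RHS = 12, y in [5, 8]  -> 2 point(s)
Affine points: 14. Add the point at infinity: total = 15.

#E(F_13) = 15


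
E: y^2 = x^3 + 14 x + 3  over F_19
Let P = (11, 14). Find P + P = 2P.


Doubling: s = (3 x1^2 + a) / (2 y1)
s = (3*11^2 + 14) / (2*14) mod 19 = 6
x3 = s^2 - 2 x1 mod 19 = 6^2 - 2*11 = 14
y3 = s (x1 - x3) - y1 mod 19 = 6 * (11 - 14) - 14 = 6

2P = (14, 6)


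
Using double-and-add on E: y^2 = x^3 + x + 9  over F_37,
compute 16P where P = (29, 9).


k = 16 = 10000_2 (binary, LSB first: 00001)
Double-and-add from P = (29, 9):
  bit 0 = 0: acc unchanged = O
  bit 1 = 0: acc unchanged = O
  bit 2 = 0: acc unchanged = O
  bit 3 = 0: acc unchanged = O
  bit 4 = 1: acc = O + (21, 35) = (21, 35)

16P = (21, 35)


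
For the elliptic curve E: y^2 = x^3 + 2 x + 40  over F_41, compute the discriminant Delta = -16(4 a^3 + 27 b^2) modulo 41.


4 a^3 + 27 b^2 = 4*2^3 + 27*40^2 = 32 + 43200 = 43232
Delta = -16 * (43232) = -691712
Delta mod 41 = 40

Delta = 40 (mod 41)


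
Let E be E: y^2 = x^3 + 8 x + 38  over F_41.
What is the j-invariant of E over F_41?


Delta = -16(4 a^3 + 27 b^2) mod 41 = 39
-1728 * (4 a)^3 = -1728 * (4*8)^3 mod 41 = 28
j = 28 * 39^(-1) mod 41 = 27

j = 27 (mod 41)


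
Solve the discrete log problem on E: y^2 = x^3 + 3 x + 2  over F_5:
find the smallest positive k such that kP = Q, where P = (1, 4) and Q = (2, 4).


Enumerate multiples of P until we hit Q = (2, 4):
  1P = (1, 4)
  2P = (2, 4)
Match found at i = 2.

k = 2


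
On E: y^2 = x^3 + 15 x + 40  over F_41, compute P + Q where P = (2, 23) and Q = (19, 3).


P != Q, so use the chord formula.
s = (y2 - y1) / (x2 - x1) = (21) / (17) mod 41 = 35
x3 = s^2 - x1 - x2 mod 41 = 35^2 - 2 - 19 = 15
y3 = s (x1 - x3) - y1 mod 41 = 35 * (2 - 15) - 23 = 14

P + Q = (15, 14)


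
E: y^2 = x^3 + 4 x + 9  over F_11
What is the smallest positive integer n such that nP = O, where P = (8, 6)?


Compute successive multiples of P until we hit O:
  1P = (8, 6)
  2P = (10, 9)
  3P = (9, 9)
  4P = (3, 9)
  5P = (3, 2)
  6P = (9, 2)
  7P = (10, 2)
  8P = (8, 5)
  ... (continuing to 9P)
  9P = O

ord(P) = 9


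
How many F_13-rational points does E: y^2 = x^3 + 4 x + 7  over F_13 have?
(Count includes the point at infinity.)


For each x in F_13, count y with y^2 = x^3 + 4 x + 7 mod 13:
  x = 1: RHS = 12, y in [5, 8]  -> 2 point(s)
  x = 2: RHS = 10, y in [6, 7]  -> 2 point(s)
  x = 4: RHS = 9, y in [3, 10]  -> 2 point(s)
  x = 5: RHS = 9, y in [3, 10]  -> 2 point(s)
  x = 6: RHS = 0, y in [0]  -> 1 point(s)
  x = 7: RHS = 1, y in [1, 12]  -> 2 point(s)
  x = 11: RHS = 4, y in [2, 11]  -> 2 point(s)
Affine points: 13. Add the point at infinity: total = 14.

#E(F_13) = 14


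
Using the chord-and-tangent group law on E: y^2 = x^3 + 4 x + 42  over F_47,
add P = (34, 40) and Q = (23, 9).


P != Q, so use the chord formula.
s = (y2 - y1) / (x2 - x1) = (16) / (36) mod 47 = 37
x3 = s^2 - x1 - x2 mod 47 = 37^2 - 34 - 23 = 43
y3 = s (x1 - x3) - y1 mod 47 = 37 * (34 - 43) - 40 = 3

P + Q = (43, 3)


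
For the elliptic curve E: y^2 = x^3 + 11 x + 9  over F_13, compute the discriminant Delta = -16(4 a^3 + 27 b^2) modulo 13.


4 a^3 + 27 b^2 = 4*11^3 + 27*9^2 = 5324 + 2187 = 7511
Delta = -16 * (7511) = -120176
Delta mod 13 = 9

Delta = 9 (mod 13)


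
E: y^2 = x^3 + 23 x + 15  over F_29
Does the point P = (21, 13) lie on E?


Check whether y^2 = x^3 + 23 x + 15 (mod 29) for (x, y) = (21, 13).
LHS: y^2 = 13^2 mod 29 = 24
RHS: x^3 + 23 x + 15 = 21^3 + 23*21 + 15 mod 29 = 15
LHS != RHS

No, not on the curve


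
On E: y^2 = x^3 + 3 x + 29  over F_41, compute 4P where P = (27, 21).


k = 4 = 100_2 (binary, LSB first: 001)
Double-and-add from P = (27, 21):
  bit 0 = 0: acc unchanged = O
  bit 1 = 0: acc unchanged = O
  bit 2 = 1: acc = O + (17, 27) = (17, 27)

4P = (17, 27)


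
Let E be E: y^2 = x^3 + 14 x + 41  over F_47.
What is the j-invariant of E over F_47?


Delta = -16(4 a^3 + 27 b^2) mod 47 = 28
-1728 * (4 a)^3 = -1728 * (4*14)^3 mod 47 = 29
j = 29 * 28^(-1) mod 47 = 43

j = 43 (mod 47)


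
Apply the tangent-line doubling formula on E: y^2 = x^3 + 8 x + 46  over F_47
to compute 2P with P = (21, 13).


Doubling: s = (3 x1^2 + a) / (2 y1)
s = (3*21^2 + 8) / (2*13) mod 47 = 6
x3 = s^2 - 2 x1 mod 47 = 6^2 - 2*21 = 41
y3 = s (x1 - x3) - y1 mod 47 = 6 * (21 - 41) - 13 = 8

2P = (41, 8)


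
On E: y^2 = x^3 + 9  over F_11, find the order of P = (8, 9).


Compute successive multiples of P until we hit O:
  1P = (8, 9)
  2P = (0, 3)
  3P = (7, 0)
  4P = (0, 8)
  5P = (8, 2)
  6P = O

ord(P) = 6


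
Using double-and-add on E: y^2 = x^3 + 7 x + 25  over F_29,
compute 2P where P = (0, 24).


k = 2 = 10_2 (binary, LSB first: 01)
Double-and-add from P = (0, 24):
  bit 0 = 0: acc unchanged = O
  bit 1 = 1: acc = O + (6, 15) = (6, 15)

2P = (6, 15)


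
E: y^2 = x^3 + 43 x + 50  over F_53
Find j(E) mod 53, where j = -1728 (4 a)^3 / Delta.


Delta = -16(4 a^3 + 27 b^2) mod 53 = 10
-1728 * (4 a)^3 = -1728 * (4*43)^3 mod 53 = 27
j = 27 * 10^(-1) mod 53 = 8

j = 8 (mod 53)


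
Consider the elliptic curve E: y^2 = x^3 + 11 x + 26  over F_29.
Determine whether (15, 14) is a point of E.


Check whether y^2 = x^3 + 11 x + 26 (mod 29) for (x, y) = (15, 14).
LHS: y^2 = 14^2 mod 29 = 22
RHS: x^3 + 11 x + 26 = 15^3 + 11*15 + 26 mod 29 = 28
LHS != RHS

No, not on the curve


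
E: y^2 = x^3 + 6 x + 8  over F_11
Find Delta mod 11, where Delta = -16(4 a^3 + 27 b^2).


4 a^3 + 27 b^2 = 4*6^3 + 27*8^2 = 864 + 1728 = 2592
Delta = -16 * (2592) = -41472
Delta mod 11 = 9

Delta = 9 (mod 11)


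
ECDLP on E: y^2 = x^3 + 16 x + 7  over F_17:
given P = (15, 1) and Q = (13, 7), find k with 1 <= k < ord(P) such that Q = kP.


Enumerate multiples of P until we hit Q = (13, 7):
  1P = (15, 1)
  2P = (13, 10)
  3P = (5, 5)
  4P = (6, 9)
  5P = (14, 0)
  6P = (6, 8)
  7P = (5, 12)
  8P = (13, 7)
Match found at i = 8.

k = 8


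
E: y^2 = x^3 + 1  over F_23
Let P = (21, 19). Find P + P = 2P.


Doubling: s = (3 x1^2 + a) / (2 y1)
s = (3*21^2 + 0) / (2*19) mod 23 = 10
x3 = s^2 - 2 x1 mod 23 = 10^2 - 2*21 = 12
y3 = s (x1 - x3) - y1 mod 23 = 10 * (21 - 12) - 19 = 2

2P = (12, 2)


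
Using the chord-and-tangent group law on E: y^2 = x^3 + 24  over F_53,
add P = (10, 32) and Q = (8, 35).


P != Q, so use the chord formula.
s = (y2 - y1) / (x2 - x1) = (3) / (51) mod 53 = 25
x3 = s^2 - x1 - x2 mod 53 = 25^2 - 10 - 8 = 24
y3 = s (x1 - x3) - y1 mod 53 = 25 * (10 - 24) - 32 = 42

P + Q = (24, 42)


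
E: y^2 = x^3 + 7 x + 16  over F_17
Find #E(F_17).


For each x in F_17, count y with y^2 = x^3 + 7 x + 16 mod 17:
  x = 0: RHS = 16, y in [4, 13]  -> 2 point(s)
  x = 2: RHS = 4, y in [2, 15]  -> 2 point(s)
  x = 3: RHS = 13, y in [8, 9]  -> 2 point(s)
  x = 6: RHS = 2, y in [6, 11]  -> 2 point(s)
  x = 7: RHS = 0, y in [0]  -> 1 point(s)
  x = 9: RHS = 9, y in [3, 14]  -> 2 point(s)
  x = 10: RHS = 15, y in [7, 10]  -> 2 point(s)
  x = 11: RHS = 13, y in [8, 9]  -> 2 point(s)
  x = 12: RHS = 9, y in [3, 14]  -> 2 point(s)
  x = 13: RHS = 9, y in [3, 14]  -> 2 point(s)
  x = 14: RHS = 2, y in [6, 11]  -> 2 point(s)
  x = 16: RHS = 8, y in [5, 12]  -> 2 point(s)
Affine points: 23. Add the point at infinity: total = 24.

#E(F_17) = 24


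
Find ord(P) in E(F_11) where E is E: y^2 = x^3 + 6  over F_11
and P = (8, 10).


Compute successive multiples of P until we hit O:
  1P = (8, 10)
  2P = (4, 2)
  3P = (3, 0)
  4P = (4, 9)
  5P = (8, 1)
  6P = O

ord(P) = 6


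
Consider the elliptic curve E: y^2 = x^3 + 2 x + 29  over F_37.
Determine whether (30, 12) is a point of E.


Check whether y^2 = x^3 + 2 x + 29 (mod 37) for (x, y) = (30, 12).
LHS: y^2 = 12^2 mod 37 = 33
RHS: x^3 + 2 x + 29 = 30^3 + 2*30 + 29 mod 37 = 5
LHS != RHS

No, not on the curve


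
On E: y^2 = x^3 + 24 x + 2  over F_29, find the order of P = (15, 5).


Compute successive multiples of P until we hit O:
  1P = (15, 5)
  2P = (22, 19)
  3P = (25, 4)
  4P = (27, 2)
  5P = (7, 22)
  6P = (2, 0)
  7P = (7, 7)
  8P = (27, 27)
  ... (continuing to 12P)
  12P = O

ord(P) = 12


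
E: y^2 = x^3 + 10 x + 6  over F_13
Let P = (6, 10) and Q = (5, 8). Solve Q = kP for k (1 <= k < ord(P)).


Enumerate multiples of P until we hit Q = (5, 8):
  1P = (6, 10)
  2P = (5, 5)
  3P = (1, 2)
  4P = (7, 4)
  5P = (10, 1)
  6P = (11, 11)
  7P = (8, 0)
  8P = (11, 2)
  9P = (10, 12)
  10P = (7, 9)
  11P = (1, 11)
  12P = (5, 8)
Match found at i = 12.

k = 12


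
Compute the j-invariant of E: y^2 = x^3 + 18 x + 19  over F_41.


Delta = -16(4 a^3 + 27 b^2) mod 41 = 28
-1728 * (4 a)^3 = -1728 * (4*18)^3 mod 41 = 14
j = 14 * 28^(-1) mod 41 = 21

j = 21 (mod 41)


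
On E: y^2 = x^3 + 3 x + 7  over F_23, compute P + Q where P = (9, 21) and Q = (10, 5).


P != Q, so use the chord formula.
s = (y2 - y1) / (x2 - x1) = (7) / (1) mod 23 = 7
x3 = s^2 - x1 - x2 mod 23 = 7^2 - 9 - 10 = 7
y3 = s (x1 - x3) - y1 mod 23 = 7 * (9 - 7) - 21 = 16

P + Q = (7, 16)


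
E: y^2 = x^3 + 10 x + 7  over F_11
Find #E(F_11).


For each x in F_11, count y with y^2 = x^3 + 10 x + 7 mod 11:
  x = 3: RHS = 9, y in [3, 8]  -> 2 point(s)
  x = 4: RHS = 1, y in [1, 10]  -> 2 point(s)
  x = 8: RHS = 5, y in [4, 7]  -> 2 point(s)
  x = 9: RHS = 1, y in [1, 10]  -> 2 point(s)
Affine points: 8. Add the point at infinity: total = 9.

#E(F_11) = 9


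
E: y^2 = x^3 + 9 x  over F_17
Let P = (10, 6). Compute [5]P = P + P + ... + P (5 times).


k = 5 = 101_2 (binary, LSB first: 101)
Double-and-add from P = (10, 6):
  bit 0 = 1: acc = O + (10, 6) = (10, 6)
  bit 1 = 0: acc unchanged = (10, 6)
  bit 2 = 1: acc = (10, 6) + (4, 7) = (12, 0)

5P = (12, 0)


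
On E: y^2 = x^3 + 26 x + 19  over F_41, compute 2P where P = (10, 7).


Doubling: s = (3 x1^2 + a) / (2 y1)
s = (3*10^2 + 26) / (2*7) mod 41 = 35
x3 = s^2 - 2 x1 mod 41 = 35^2 - 2*10 = 16
y3 = s (x1 - x3) - y1 mod 41 = 35 * (10 - 16) - 7 = 29

2P = (16, 29)


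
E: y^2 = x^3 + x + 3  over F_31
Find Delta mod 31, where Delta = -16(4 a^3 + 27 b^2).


4 a^3 + 27 b^2 = 4*1^3 + 27*3^2 = 4 + 243 = 247
Delta = -16 * (247) = -3952
Delta mod 31 = 16

Delta = 16 (mod 31)


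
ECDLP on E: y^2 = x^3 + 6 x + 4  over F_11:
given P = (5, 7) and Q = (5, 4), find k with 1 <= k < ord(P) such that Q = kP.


Enumerate multiples of P until we hit Q = (5, 4):
  1P = (5, 7)
  2P = (4, 9)
  3P = (6, 6)
  4P = (1, 0)
  5P = (6, 5)
  6P = (4, 2)
  7P = (5, 4)
Match found at i = 7.

k = 7


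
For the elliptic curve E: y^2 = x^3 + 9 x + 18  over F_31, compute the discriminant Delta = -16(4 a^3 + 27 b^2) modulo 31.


4 a^3 + 27 b^2 = 4*9^3 + 27*18^2 = 2916 + 8748 = 11664
Delta = -16 * (11664) = -186624
Delta mod 31 = 27

Delta = 27 (mod 31)


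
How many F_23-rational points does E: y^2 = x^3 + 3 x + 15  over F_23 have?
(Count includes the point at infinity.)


For each x in F_23, count y with y^2 = x^3 + 3 x + 15 mod 23:
  x = 2: RHS = 6, y in [11, 12]  -> 2 point(s)
  x = 9: RHS = 12, y in [9, 14]  -> 2 point(s)
  x = 12: RHS = 8, y in [10, 13]  -> 2 point(s)
  x = 14: RHS = 18, y in [8, 15]  -> 2 point(s)
  x = 15: RHS = 8, y in [10, 13]  -> 2 point(s)
  x = 18: RHS = 13, y in [6, 17]  -> 2 point(s)
  x = 19: RHS = 8, y in [10, 13]  -> 2 point(s)
  x = 20: RHS = 2, y in [5, 18]  -> 2 point(s)
  x = 21: RHS = 1, y in [1, 22]  -> 2 point(s)
Affine points: 18. Add the point at infinity: total = 19.

#E(F_23) = 19


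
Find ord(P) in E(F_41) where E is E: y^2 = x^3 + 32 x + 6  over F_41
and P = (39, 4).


Compute successive multiples of P until we hit O:
  1P = (39, 4)
  2P = (24, 17)
  3P = (9, 11)
  4P = (30, 39)
  5P = (18, 10)
  6P = (5, 39)
  7P = (22, 40)
  8P = (13, 35)
  ... (continuing to 22P)
  22P = O

ord(P) = 22


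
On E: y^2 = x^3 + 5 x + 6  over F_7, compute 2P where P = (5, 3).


Doubling: s = (3 x1^2 + a) / (2 y1)
s = (3*5^2 + 5) / (2*3) mod 7 = 4
x3 = s^2 - 2 x1 mod 7 = 4^2 - 2*5 = 6
y3 = s (x1 - x3) - y1 mod 7 = 4 * (5 - 6) - 3 = 0

2P = (6, 0)


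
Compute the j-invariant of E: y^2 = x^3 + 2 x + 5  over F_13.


Delta = -16(4 a^3 + 27 b^2) mod 13 = 11
-1728 * (4 a)^3 = -1728 * (4*2)^3 mod 13 = 5
j = 5 * 11^(-1) mod 13 = 4

j = 4 (mod 13)


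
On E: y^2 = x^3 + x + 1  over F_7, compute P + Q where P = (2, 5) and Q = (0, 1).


P != Q, so use the chord formula.
s = (y2 - y1) / (x2 - x1) = (3) / (5) mod 7 = 2
x3 = s^2 - x1 - x2 mod 7 = 2^2 - 2 - 0 = 2
y3 = s (x1 - x3) - y1 mod 7 = 2 * (2 - 2) - 5 = 2

P + Q = (2, 2)


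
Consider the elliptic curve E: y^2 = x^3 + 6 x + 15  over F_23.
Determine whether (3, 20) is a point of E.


Check whether y^2 = x^3 + 6 x + 15 (mod 23) for (x, y) = (3, 20).
LHS: y^2 = 20^2 mod 23 = 9
RHS: x^3 + 6 x + 15 = 3^3 + 6*3 + 15 mod 23 = 14
LHS != RHS

No, not on the curve


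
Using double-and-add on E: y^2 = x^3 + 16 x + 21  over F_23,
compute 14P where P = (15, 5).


k = 14 = 1110_2 (binary, LSB first: 0111)
Double-and-add from P = (15, 5):
  bit 0 = 0: acc unchanged = O
  bit 1 = 1: acc = O + (19, 13) = (19, 13)
  bit 2 = 1: acc = (19, 13) + (21, 21) = (22, 21)
  bit 3 = 1: acc = (22, 21) + (7, 19) = (7, 4)

14P = (7, 4)
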